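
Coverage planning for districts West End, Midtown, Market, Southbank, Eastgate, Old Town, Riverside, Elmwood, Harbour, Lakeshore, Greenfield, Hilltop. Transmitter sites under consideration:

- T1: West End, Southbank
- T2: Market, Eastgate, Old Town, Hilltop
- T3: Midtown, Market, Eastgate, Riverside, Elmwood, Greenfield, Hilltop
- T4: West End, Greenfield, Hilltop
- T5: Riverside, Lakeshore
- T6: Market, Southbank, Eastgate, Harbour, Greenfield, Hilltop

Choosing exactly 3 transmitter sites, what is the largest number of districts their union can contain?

10

Choosing T1, T2, T3 covers {West End, Midtown, Market, Southbank, Eastgate, Old Town, Riverside, Elmwood, Greenfield, Hilltop} — 10 districts.
No choice of 3 transmitter sites does better; here Harbour, Lakeshore are left uncovered.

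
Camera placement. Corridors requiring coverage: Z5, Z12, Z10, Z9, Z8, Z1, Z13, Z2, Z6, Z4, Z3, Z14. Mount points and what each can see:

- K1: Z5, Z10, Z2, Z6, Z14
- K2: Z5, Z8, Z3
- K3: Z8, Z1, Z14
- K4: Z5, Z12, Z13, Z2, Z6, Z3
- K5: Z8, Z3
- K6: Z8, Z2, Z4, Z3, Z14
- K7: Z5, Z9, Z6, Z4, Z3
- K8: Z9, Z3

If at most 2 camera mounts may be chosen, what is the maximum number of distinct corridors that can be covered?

Choosing K3, K4 covers {Z5, Z12, Z8, Z1, Z13, Z2, Z6, Z3, Z14} — 9 corridors.
No choice of 2 camera mounts does better; here Z10, Z9, Z4 are left uncovered.

9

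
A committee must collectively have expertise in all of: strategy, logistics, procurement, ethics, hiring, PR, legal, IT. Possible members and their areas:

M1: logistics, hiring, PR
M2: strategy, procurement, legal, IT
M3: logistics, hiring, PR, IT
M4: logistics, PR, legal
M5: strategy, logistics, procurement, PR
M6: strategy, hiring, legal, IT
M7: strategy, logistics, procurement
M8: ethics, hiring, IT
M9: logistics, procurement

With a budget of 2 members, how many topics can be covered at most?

Choosing M1, M2 covers {strategy, logistics, procurement, hiring, PR, legal, IT} — 7 topics.
No choice of 2 members does better; here ethics is left uncovered.

7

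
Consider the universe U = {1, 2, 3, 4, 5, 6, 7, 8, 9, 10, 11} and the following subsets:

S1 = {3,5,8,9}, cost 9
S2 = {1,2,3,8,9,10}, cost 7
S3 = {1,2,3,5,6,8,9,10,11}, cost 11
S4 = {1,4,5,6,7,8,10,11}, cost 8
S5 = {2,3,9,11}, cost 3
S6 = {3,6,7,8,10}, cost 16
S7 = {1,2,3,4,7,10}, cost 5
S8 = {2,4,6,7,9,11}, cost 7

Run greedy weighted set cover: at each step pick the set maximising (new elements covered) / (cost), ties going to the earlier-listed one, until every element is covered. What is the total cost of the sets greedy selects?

11

Pick 1: S5 adds 4 new (2, 3, 9, 11) at cost 3 (ratio 4/3).
Pick 2: S4 adds 7 new (1, 4, 5, 6, 7, 8, 10) at cost 8 (ratio 7/8).
Greedy total cost: 3 + 8 = 11.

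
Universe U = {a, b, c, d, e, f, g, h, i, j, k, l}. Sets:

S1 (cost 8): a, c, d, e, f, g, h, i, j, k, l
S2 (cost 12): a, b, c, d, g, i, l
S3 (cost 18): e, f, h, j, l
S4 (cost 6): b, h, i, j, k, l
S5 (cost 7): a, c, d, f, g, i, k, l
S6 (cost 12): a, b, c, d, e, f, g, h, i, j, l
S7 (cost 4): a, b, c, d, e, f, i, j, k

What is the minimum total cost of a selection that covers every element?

S1, S7 cover every element at cost 8 + 4 = 12.
Any cover uses at least 2 sets; among all covering selections none totals below 12.

12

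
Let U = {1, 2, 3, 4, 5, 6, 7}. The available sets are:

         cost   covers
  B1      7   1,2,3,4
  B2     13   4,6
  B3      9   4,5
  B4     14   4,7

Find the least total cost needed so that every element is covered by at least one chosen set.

B1, B2, B3, B4 cover every element at cost 7 + 13 + 9 + 14 = 43.
Any cover uses at least 4 sets; among all covering selections none totals below 43.

43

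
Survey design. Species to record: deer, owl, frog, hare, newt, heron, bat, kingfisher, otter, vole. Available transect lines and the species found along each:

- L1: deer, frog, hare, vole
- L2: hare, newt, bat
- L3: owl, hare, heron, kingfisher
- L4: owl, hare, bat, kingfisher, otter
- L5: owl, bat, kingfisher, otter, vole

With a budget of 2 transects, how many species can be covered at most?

8

Choosing L1, L4 covers {deer, owl, frog, hare, bat, kingfisher, otter, vole} — 8 species.
No choice of 2 transects does better; here newt, heron are left uncovered.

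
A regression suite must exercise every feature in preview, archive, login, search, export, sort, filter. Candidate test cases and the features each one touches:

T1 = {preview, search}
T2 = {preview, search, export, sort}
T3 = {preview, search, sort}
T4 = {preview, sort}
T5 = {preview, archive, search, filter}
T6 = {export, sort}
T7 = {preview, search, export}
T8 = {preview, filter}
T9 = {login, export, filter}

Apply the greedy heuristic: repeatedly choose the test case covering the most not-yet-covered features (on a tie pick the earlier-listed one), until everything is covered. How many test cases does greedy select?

3

Pick 1: T2 covers 4 new features (preview, search, export, sort).
Pick 2: T5 covers 2 new features (archive, filter).
Pick 3: T9 covers 1 new features (login).
Greedy uses 3 test cases.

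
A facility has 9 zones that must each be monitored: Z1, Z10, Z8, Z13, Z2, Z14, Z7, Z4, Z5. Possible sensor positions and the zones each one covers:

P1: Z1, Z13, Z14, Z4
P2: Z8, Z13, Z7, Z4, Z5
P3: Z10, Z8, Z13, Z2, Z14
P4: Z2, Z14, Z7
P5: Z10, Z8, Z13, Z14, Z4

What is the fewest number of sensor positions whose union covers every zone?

3

P1, P2, P3 together cover {Z1, Z10, Z8, Z13, Z2, Z14, Z7, Z4, Z5} — every zone.
No 2 of the 5 sensor positions cover everything (all 10 pairs fall short), so 3 is minimum.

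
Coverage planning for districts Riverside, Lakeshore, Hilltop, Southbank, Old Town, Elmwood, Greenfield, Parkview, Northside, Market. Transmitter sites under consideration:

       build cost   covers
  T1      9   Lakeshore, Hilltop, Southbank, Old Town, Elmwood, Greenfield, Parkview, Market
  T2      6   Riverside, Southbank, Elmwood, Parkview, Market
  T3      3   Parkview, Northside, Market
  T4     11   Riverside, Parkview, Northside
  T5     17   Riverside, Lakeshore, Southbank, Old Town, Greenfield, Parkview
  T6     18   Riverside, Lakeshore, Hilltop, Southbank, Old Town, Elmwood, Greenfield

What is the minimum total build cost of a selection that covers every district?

18

T1, T2, T3 cover every district at build cost 9 + 6 + 3 = 18.
Any cover uses at least 2 transmitter sites; among all covering selections none totals below 18.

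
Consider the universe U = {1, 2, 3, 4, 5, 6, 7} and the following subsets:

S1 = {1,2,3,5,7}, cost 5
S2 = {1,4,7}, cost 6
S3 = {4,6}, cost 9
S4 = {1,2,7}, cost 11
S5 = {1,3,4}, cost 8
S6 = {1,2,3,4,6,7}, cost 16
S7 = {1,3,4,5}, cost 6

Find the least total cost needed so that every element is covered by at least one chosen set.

S1, S3 cover every element at cost 5 + 9 = 14.
Any cover uses at least 2 sets; among all covering selections none totals below 14.

14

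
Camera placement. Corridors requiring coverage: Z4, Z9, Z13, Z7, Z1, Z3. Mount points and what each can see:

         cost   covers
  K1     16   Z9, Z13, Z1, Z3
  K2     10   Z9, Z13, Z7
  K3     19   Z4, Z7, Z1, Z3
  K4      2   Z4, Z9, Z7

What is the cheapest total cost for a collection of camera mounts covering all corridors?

18

K1, K4 cover every corridor at cost 16 + 2 = 18.
Any cover uses at least 2 camera mounts; among all covering selections none totals below 18.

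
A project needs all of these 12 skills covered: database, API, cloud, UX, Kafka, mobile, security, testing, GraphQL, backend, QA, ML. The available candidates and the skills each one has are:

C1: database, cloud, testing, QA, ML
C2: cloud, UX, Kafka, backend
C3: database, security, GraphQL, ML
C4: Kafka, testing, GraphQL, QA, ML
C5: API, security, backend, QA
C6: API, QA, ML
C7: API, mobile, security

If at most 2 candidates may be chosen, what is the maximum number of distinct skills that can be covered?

Choosing C1, C2 covers {database, cloud, UX, Kafka, testing, backend, QA, ML} — 8 skills.
No choice of 2 candidates does better; here API, mobile, security, GraphQL are left uncovered.

8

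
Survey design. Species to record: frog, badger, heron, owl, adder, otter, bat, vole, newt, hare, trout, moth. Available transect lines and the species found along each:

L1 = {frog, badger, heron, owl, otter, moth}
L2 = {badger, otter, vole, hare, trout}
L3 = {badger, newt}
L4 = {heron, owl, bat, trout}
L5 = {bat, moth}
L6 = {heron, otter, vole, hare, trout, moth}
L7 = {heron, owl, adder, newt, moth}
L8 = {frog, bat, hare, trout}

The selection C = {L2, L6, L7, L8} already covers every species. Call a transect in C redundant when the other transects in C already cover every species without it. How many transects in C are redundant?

Drop L2: badger uncovered — not redundant.
Drop L6: the rest still cover every species — redundant.
Drop L7: owl, adder, newt uncovered — not redundant.
Drop L8: frog, bat uncovered — not redundant.
1 redundant: L6.

1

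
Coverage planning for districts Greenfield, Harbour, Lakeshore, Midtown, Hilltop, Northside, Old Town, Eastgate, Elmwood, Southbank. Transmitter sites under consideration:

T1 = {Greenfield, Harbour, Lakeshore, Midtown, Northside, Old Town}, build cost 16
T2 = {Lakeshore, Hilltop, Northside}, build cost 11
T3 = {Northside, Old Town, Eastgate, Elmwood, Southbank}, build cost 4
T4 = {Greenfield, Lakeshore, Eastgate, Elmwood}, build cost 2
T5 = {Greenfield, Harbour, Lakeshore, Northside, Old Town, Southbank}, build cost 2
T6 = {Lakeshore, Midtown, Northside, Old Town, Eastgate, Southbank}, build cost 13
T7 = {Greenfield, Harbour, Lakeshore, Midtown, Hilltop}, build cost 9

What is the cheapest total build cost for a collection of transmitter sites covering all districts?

13

T3, T7 cover every district at build cost 4 + 9 = 13.
Any cover uses at least 2 transmitter sites; among all covering selections none totals below 13.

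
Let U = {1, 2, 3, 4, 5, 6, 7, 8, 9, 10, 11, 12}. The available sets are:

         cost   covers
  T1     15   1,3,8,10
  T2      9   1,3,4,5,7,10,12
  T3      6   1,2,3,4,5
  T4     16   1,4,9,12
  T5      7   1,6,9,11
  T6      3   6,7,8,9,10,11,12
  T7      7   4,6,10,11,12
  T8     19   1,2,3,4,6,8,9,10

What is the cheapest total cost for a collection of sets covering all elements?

9

T3, T6 cover every element at cost 6 + 3 = 9.
Any cover uses at least 2 sets; among all covering selections none totals below 9.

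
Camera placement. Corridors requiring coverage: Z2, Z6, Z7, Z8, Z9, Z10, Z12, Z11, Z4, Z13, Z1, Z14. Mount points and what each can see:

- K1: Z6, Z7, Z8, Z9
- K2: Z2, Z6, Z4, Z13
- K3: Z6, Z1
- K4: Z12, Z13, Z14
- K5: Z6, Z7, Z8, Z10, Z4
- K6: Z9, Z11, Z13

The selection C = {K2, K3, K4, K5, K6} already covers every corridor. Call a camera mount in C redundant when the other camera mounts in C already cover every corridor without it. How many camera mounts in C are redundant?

Drop K2: Z2 uncovered — not redundant.
Drop K3: Z1 uncovered — not redundant.
Drop K4: Z12, Z14 uncovered — not redundant.
Drop K5: Z7, Z8, Z10 uncovered — not redundant.
Drop K6: Z9, Z11 uncovered — not redundant.
None of the camera mounts in C is redundant.

0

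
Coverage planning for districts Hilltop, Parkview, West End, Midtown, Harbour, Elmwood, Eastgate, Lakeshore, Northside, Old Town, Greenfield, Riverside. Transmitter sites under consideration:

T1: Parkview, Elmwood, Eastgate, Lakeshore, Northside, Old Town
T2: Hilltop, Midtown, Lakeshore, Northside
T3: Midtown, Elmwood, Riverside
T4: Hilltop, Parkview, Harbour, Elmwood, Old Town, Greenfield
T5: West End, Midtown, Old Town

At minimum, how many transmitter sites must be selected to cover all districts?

T1, T3, T4, T5 together cover {Hilltop, Parkview, West End, Midtown, Harbour, Elmwood, Eastgate, Lakeshore, Northside, Old Town, Greenfield, Riverside} — every district.
No 3 of the 5 transmitter sites cover everything (all 10 triples fall short), so 4 is minimum.

4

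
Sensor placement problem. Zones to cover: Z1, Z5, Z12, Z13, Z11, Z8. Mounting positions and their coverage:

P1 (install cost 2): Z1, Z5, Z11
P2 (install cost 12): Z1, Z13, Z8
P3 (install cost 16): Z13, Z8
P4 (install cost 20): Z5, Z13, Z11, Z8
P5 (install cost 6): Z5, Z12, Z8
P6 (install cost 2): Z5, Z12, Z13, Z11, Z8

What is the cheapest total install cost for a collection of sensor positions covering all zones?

P1, P6 cover every zone at install cost 2 + 2 = 4.
Any cover uses at least 2 sensor positions; among all covering selections none totals below 4.

4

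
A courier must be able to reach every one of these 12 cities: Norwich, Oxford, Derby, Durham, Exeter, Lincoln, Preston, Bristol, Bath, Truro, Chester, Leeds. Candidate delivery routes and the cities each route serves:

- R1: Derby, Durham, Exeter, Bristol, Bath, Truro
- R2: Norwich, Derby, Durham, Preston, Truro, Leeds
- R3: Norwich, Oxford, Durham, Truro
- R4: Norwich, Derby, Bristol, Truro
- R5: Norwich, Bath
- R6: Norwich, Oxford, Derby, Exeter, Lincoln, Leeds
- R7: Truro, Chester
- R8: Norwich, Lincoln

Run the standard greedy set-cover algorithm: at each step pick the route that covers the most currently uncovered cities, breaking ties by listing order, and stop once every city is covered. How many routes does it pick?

4

Pick 1: R1 covers 6 new cities (Derby, Durham, Exeter, Bristol, Bath, Truro).
Pick 2: R6 covers 4 new cities (Norwich, Oxford, Lincoln, Leeds).
Pick 3: R2 covers 1 new cities (Preston).
Pick 4: R7 covers 1 new cities (Chester).
Greedy uses 4 routes.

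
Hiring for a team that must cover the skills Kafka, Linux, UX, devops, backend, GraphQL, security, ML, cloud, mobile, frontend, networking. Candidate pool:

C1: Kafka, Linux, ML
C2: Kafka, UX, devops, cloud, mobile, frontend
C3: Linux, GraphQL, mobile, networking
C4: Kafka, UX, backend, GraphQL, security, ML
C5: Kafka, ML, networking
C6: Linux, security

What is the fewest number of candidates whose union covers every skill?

3

C2, C3, C4 together cover {Kafka, Linux, UX, devops, backend, GraphQL, security, ML, cloud, mobile, frontend, networking} — every skill.
No 2 of the 6 candidates cover everything (all 15 pairs fall short), so 3 is minimum.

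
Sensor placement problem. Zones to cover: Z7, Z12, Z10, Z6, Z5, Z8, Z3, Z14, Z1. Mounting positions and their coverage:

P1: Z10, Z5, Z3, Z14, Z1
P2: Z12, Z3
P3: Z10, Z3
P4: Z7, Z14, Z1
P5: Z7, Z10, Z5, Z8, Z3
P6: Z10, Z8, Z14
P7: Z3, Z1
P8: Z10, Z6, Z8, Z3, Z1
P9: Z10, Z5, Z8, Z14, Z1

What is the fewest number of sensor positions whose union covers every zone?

P1, P2, P4, P8 together cover {Z7, Z12, Z10, Z6, Z5, Z8, Z3, Z14, Z1} — every zone.
No 3 of the 9 sensor positions cover everything (all 84 triples fall short), so 4 is minimum.

4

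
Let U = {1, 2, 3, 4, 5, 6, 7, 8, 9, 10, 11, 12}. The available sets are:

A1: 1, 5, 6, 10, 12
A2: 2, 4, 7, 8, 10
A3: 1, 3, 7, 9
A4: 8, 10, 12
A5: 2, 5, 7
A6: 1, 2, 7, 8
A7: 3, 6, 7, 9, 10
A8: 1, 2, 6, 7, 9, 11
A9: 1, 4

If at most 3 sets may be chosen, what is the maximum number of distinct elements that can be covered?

Choosing A1, A2, A3 covers {1, 2, 3, 4, 5, 6, 7, 8, 9, 10, 12} — 11 elements.
No choice of 3 sets does better; here 11 is left uncovered.

11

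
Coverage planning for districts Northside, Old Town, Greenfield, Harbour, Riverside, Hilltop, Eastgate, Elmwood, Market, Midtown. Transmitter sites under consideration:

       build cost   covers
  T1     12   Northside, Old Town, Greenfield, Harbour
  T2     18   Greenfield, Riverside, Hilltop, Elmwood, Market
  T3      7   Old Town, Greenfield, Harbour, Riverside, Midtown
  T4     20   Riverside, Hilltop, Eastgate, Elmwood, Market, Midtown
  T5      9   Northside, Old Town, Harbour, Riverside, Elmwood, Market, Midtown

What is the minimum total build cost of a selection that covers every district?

T1, T4 cover every district at build cost 12 + 20 = 32.
Any cover uses at least 2 transmitter sites; among all covering selections none totals below 32.

32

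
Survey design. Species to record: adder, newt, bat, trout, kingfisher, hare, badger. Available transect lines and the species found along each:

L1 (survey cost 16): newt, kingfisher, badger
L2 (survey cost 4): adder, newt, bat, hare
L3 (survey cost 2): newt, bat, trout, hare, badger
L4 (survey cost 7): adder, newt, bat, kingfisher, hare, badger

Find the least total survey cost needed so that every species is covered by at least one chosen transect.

L3, L4 cover every species at survey cost 2 + 7 = 9.
Any cover uses at least 2 transects; among all covering selections none totals below 9.

9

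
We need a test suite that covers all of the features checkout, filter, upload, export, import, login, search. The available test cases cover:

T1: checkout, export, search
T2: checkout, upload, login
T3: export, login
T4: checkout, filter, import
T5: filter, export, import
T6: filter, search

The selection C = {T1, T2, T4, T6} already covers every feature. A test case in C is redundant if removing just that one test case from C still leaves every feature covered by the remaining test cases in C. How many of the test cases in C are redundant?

1

Drop T1: export uncovered — not redundant.
Drop T2: upload, login uncovered — not redundant.
Drop T4: import uncovered — not redundant.
Drop T6: the rest still cover every feature — redundant.
1 redundant: T6.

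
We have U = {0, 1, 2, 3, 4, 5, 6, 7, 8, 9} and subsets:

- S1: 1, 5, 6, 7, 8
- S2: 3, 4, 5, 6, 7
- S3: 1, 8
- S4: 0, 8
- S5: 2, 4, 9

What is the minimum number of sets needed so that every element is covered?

S1, S2, S4, S5 together cover {0, 1, 2, 3, 4, 5, 6, 7, 8, 9} — every element.
No 3 of the 5 sets cover everything (all 10 triples fall short), so 4 is minimum.

4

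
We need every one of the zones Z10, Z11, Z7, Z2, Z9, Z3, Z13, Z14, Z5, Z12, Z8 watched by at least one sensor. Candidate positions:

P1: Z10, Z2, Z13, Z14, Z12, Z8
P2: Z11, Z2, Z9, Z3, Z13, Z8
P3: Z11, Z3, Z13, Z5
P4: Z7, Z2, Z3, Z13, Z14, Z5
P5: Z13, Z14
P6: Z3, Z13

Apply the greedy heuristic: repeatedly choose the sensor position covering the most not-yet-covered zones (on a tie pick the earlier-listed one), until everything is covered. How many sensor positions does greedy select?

Pick 1: P1 covers 6 new zones (Z10, Z2, Z13, Z14, Z12, Z8).
Pick 2: P2 covers 3 new zones (Z11, Z9, Z3).
Pick 3: P4 covers 2 new zones (Z7, Z5).
Greedy uses 3 sensor positions.

3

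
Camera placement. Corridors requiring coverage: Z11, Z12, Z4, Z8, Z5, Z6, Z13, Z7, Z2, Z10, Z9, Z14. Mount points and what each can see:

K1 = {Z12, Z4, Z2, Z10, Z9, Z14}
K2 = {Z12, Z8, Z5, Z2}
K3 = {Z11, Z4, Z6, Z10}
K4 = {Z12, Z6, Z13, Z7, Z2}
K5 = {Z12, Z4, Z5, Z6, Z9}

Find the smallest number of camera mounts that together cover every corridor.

4

K1, K2, K3, K4 together cover {Z11, Z12, Z4, Z8, Z5, Z6, Z13, Z7, Z2, Z10, Z9, Z14} — every corridor.
No 3 of the 5 camera mounts cover everything (all 10 triples fall short), so 4 is minimum.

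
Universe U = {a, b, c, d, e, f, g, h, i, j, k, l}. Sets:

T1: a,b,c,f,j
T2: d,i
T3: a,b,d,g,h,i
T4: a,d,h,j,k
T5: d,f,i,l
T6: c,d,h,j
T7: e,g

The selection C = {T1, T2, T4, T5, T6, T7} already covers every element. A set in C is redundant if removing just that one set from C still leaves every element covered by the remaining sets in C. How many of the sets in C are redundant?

Drop T1: b uncovered — not redundant.
Drop T2: the rest still cover every element — redundant.
Drop T4: k uncovered — not redundant.
Drop T5: l uncovered — not redundant.
Drop T6: the rest still cover every element — redundant.
Drop T7: e, g uncovered — not redundant.
2 redundant: T2, T6.

2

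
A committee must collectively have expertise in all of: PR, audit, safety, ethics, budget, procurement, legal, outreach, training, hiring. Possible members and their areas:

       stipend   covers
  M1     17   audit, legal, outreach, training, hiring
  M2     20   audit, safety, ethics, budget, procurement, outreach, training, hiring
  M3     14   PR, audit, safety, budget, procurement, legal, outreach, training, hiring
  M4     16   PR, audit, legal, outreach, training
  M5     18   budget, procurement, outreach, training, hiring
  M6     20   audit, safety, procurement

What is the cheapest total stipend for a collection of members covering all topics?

34

M2, M3 cover every topic at stipend 20 + 14 = 34.
Any cover uses at least 2 members; among all covering selections none totals below 34.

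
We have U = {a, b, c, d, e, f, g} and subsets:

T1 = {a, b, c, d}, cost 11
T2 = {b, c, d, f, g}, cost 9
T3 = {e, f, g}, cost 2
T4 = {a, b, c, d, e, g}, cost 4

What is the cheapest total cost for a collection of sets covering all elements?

6

T3, T4 cover every element at cost 2 + 4 = 6.
Any cover uses at least 2 sets; among all covering selections none totals below 6.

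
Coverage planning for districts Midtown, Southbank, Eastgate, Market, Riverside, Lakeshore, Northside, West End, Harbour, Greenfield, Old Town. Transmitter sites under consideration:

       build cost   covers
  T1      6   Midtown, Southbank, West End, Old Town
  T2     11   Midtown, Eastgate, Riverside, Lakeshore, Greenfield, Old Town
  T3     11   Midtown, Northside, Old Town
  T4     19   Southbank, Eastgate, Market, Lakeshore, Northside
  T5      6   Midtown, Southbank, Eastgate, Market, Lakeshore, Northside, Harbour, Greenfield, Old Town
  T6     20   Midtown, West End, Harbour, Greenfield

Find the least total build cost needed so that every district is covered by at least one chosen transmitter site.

23

T1, T2, T5 cover every district at build cost 6 + 11 + 6 = 23.
Any cover uses at least 3 transmitter sites; among all covering selections none totals below 23.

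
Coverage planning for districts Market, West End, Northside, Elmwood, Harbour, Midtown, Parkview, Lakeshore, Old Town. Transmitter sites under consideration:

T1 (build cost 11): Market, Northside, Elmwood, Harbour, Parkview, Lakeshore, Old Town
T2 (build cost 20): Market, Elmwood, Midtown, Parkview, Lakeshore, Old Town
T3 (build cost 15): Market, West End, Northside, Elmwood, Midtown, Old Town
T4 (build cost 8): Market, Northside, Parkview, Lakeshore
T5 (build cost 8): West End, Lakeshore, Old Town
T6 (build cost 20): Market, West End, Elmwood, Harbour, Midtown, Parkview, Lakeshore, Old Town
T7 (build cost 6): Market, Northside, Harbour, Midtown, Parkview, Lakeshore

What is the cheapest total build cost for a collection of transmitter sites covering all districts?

21

T3, T7 cover every district at build cost 15 + 6 = 21.
Any cover uses at least 2 transmitter sites; among all covering selections none totals below 21.
Greedy by coverage-per-build cost would pick T7, T5, T1 for 25 — worse than the optimum 21.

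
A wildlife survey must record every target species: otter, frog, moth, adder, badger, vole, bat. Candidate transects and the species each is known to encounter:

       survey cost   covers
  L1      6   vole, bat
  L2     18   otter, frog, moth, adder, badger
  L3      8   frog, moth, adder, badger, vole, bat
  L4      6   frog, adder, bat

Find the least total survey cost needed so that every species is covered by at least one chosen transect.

L1, L2 cover every species at survey cost 6 + 18 = 24.
Any cover uses at least 2 transects; among all covering selections none totals below 24.
Greedy by coverage-per-survey cost would pick L3, L2 for 26 — worse than the optimum 24.

24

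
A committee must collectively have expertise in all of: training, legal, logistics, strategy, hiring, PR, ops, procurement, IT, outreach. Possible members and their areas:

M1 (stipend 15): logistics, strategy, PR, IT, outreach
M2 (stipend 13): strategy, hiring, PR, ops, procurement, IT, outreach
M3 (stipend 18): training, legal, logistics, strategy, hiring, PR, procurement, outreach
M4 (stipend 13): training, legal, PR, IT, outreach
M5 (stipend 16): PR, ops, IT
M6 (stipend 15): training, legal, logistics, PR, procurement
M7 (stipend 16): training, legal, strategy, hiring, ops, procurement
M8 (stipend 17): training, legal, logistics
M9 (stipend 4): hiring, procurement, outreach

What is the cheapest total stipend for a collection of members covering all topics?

M2, M6 cover every topic at stipend 13 + 15 = 28.
Any cover uses at least 2 members; among all covering selections none totals below 28.
Greedy by coverage-per-stipend would pick M9, M2, M6 for 32 — worse than the optimum 28.

28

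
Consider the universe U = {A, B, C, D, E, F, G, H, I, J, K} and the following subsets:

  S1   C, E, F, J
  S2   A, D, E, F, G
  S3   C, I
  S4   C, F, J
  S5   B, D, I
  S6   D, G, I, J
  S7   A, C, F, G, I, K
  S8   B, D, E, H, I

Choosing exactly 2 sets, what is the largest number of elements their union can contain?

10

Choosing S7, S8 covers {A, B, C, D, E, F, G, H, I, K} — 10 elements.
No choice of 2 sets does better; here J is left uncovered.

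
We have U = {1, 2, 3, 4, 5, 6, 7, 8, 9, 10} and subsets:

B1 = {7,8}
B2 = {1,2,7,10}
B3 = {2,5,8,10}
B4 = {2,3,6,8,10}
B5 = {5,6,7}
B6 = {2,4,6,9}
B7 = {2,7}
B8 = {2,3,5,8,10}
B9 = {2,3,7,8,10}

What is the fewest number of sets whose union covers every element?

B2, B6, B8 together cover {1, 2, 3, 4, 5, 6, 7, 8, 9, 10} — every element.
No 2 of the 9 sets cover everything (all 36 pairs fall short), so 3 is minimum.

3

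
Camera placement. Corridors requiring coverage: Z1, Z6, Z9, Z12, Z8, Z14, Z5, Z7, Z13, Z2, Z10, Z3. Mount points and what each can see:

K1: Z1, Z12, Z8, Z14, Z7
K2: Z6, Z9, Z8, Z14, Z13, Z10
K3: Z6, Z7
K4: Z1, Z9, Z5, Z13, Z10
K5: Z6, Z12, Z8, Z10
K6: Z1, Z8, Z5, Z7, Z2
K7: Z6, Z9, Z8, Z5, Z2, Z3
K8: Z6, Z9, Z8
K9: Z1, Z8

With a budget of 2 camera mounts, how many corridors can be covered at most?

Choosing K1, K7 covers {Z1, Z6, Z9, Z12, Z8, Z14, Z5, Z7, Z2, Z3} — 10 corridors.
No choice of 2 camera mounts does better; here Z13, Z10 are left uncovered.

10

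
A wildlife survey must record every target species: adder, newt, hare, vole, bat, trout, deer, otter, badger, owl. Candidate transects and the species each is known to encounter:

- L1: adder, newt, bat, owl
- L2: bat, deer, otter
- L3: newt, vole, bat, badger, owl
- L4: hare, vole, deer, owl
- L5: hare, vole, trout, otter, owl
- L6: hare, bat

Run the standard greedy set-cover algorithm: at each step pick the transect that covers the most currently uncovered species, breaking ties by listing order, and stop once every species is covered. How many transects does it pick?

Pick 1: L3 covers 5 new species (newt, vole, bat, badger, owl).
Pick 2: L5 covers 3 new species (hare, trout, otter).
Pick 3: L1 covers 1 new species (adder).
Pick 4: L2 covers 1 new species (deer).
Greedy uses 4 transects.

4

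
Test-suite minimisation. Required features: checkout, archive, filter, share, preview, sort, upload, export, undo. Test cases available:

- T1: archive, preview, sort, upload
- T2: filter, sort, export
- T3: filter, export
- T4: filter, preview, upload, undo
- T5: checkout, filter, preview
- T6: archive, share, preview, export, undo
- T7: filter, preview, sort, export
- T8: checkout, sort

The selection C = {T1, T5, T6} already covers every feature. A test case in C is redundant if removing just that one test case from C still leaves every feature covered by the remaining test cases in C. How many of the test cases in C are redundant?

0

Drop T1: sort, upload uncovered — not redundant.
Drop T5: checkout, filter uncovered — not redundant.
Drop T6: share, export, undo uncovered — not redundant.
None of the test cases in C is redundant.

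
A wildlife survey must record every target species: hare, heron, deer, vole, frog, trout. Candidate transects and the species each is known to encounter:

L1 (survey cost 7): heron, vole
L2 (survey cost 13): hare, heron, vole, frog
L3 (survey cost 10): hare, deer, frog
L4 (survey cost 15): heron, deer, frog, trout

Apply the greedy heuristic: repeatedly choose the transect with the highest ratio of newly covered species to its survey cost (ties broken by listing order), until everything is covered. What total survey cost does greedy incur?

28

Pick 1: L2 adds 4 new (hare, heron, vole, frog) at survey cost 13 (ratio 4/13).
Pick 2: L4 adds 2 new (deer, trout) at survey cost 15 (ratio 2/15).
Greedy total survey cost: 13 + 15 = 28.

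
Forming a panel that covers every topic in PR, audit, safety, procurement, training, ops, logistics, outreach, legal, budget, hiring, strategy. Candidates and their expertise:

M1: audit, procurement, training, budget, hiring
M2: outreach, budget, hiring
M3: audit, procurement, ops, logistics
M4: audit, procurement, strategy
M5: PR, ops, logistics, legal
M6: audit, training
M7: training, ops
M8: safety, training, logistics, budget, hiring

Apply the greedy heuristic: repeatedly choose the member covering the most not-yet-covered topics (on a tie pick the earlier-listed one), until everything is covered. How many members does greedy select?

Pick 1: M1 covers 5 new topics (audit, procurement, training, budget, hiring).
Pick 2: M5 covers 4 new topics (PR, ops, logistics, legal).
Pick 3: M2 covers 1 new topics (outreach).
Pick 4: M4 covers 1 new topics (strategy).
Pick 5: M8 covers 1 new topics (safety).
Greedy uses 5 members. (The true minimum is 4.)

5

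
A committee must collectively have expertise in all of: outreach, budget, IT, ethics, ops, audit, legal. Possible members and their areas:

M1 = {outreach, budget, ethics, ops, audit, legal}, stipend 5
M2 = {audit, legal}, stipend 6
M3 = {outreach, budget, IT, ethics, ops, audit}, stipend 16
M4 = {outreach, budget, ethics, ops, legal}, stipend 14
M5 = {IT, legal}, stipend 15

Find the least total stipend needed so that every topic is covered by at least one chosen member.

20

M1, M5 cover every topic at stipend 5 + 15 = 20.
Any cover uses at least 2 members; among all covering selections none totals below 20.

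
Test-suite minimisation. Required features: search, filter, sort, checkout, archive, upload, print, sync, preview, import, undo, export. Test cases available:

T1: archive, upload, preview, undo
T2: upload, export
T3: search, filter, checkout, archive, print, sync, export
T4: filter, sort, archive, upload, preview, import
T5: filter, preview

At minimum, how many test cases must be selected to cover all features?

3

T1, T3, T4 together cover {search, filter, sort, checkout, archive, upload, print, sync, preview, import, undo, export} — every feature.
No 2 of the 5 test cases cover everything (all 10 pairs fall short), so 3 is minimum.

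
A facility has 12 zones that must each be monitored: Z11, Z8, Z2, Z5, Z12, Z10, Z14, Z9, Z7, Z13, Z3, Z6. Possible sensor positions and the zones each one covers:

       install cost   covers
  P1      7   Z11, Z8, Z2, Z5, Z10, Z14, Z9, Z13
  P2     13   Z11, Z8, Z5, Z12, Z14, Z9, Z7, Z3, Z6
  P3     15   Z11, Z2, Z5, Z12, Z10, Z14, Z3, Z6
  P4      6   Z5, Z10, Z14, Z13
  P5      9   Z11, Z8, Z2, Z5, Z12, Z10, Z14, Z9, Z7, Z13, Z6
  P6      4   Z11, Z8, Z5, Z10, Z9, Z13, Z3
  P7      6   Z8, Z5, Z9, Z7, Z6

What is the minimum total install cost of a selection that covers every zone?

13

P5, P6 cover every zone at install cost 9 + 4 = 13.
Any cover uses at least 2 sensor positions; among all covering selections none totals below 13.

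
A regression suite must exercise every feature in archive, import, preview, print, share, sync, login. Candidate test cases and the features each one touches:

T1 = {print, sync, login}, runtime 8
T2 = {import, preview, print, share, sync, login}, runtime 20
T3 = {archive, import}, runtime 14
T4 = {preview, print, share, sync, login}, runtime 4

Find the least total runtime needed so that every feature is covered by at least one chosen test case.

T3, T4 cover every feature at runtime 14 + 4 = 18.
Any cover uses at least 2 test cases; among all covering selections none totals below 18.

18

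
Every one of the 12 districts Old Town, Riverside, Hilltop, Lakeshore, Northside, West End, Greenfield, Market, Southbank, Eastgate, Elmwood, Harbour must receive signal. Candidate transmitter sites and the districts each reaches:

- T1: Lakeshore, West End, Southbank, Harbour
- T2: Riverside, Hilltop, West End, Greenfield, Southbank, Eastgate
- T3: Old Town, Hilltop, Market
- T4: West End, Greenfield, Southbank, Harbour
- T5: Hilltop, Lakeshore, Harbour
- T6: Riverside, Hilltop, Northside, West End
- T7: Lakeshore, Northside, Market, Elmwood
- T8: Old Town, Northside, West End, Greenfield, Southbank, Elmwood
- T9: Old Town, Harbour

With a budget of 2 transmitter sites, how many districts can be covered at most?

Choosing T2, T7 covers {Riverside, Hilltop, Lakeshore, Northside, West End, Greenfield, Market, Southbank, Eastgate, Elmwood} — 10 districts.
No choice of 2 transmitter sites does better; here Old Town, Harbour are left uncovered.

10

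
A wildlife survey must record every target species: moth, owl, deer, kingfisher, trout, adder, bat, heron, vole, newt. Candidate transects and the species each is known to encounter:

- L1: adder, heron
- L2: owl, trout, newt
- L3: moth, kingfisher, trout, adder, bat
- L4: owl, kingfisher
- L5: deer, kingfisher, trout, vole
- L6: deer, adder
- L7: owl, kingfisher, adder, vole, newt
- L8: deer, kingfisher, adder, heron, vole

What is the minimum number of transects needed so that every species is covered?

L2, L3, L8 together cover {moth, owl, deer, kingfisher, trout, adder, bat, heron, vole, newt} — every species.
No 2 of the 8 transects cover everything (all 28 pairs fall short), so 3 is minimum.

3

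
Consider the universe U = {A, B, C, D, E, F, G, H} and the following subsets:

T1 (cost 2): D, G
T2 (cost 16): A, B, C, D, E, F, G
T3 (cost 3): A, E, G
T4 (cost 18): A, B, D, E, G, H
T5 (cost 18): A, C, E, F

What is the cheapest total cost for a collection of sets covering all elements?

T2, T4 cover every element at cost 16 + 18 = 34.
Any cover uses at least 2 sets; among all covering selections none totals below 34.

34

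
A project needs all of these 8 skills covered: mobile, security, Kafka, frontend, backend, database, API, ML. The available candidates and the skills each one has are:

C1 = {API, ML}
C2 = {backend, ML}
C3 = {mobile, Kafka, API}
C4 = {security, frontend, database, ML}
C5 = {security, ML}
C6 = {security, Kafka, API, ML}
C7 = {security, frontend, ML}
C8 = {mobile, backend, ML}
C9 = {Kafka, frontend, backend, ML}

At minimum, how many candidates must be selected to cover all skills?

C2, C3, C4 together cover {mobile, security, Kafka, frontend, backend, database, API, ML} — every skill.
No 2 of the 9 candidates cover everything (all 36 pairs fall short), so 3 is minimum.

3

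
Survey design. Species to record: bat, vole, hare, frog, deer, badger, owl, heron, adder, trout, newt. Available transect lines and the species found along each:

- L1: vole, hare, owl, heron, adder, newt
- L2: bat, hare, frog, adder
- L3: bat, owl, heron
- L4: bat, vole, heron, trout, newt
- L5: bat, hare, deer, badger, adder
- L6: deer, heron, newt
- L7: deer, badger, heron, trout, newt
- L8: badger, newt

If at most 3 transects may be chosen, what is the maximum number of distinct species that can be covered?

11

Choosing L1, L2, L7 covers {bat, vole, hare, frog, deer, badger, owl, heron, adder, trout, newt} — 11 species.
That is all 11 species.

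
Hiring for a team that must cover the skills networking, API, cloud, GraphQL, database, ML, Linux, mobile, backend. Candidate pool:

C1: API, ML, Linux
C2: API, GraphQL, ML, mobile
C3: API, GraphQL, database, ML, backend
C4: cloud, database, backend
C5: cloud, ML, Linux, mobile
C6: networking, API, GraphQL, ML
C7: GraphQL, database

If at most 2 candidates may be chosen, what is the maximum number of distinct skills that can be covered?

8

Choosing C3, C5 covers {API, cloud, GraphQL, database, ML, Linux, mobile, backend} — 8 skills.
No choice of 2 candidates does better; here networking is left uncovered.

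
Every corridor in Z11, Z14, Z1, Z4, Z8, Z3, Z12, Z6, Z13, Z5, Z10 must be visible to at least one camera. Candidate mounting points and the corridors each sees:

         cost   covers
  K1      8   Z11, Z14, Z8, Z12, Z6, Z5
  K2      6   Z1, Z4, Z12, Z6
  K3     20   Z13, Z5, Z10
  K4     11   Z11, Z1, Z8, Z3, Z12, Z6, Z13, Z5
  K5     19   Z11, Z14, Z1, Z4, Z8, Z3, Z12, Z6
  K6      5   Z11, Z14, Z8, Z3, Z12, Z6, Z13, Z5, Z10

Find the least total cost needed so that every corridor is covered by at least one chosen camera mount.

K2, K6 cover every corridor at cost 6 + 5 = 11.
Any cover uses at least 2 camera mounts; among all covering selections none totals below 11.

11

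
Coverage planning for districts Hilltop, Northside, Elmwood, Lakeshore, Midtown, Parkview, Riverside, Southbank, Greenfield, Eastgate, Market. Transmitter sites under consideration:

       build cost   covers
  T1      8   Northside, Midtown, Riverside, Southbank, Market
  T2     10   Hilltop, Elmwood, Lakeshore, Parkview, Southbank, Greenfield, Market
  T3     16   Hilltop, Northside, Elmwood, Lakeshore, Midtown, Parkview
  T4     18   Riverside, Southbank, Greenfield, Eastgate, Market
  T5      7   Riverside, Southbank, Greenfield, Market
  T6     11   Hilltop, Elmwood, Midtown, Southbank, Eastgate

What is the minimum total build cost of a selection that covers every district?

29

T1, T2, T6 cover every district at build cost 8 + 10 + 11 = 29.
Any cover uses at least 2 transmitter sites; among all covering selections none totals below 29.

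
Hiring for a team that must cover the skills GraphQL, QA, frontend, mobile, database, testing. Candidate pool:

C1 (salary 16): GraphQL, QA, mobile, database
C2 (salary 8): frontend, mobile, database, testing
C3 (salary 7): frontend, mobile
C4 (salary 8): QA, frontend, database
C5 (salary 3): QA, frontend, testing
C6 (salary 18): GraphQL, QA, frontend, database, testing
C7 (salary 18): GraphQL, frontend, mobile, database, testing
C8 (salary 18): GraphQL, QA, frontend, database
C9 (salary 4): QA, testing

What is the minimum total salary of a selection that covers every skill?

C1, C5 cover every skill at salary 16 + 3 = 19.
Any cover uses at least 2 candidates; among all covering selections none totals below 19.

19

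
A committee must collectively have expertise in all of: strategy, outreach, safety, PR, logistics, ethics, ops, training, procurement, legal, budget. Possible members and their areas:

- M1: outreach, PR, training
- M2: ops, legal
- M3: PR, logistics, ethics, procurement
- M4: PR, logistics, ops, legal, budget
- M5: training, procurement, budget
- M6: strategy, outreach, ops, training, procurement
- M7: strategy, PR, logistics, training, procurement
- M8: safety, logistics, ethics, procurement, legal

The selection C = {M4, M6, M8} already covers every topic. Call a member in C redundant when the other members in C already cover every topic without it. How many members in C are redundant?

Drop M4: PR, budget uncovered — not redundant.
Drop M6: strategy, outreach, training uncovered — not redundant.
Drop M8: safety, ethics uncovered — not redundant.
None of the members in C is redundant.

0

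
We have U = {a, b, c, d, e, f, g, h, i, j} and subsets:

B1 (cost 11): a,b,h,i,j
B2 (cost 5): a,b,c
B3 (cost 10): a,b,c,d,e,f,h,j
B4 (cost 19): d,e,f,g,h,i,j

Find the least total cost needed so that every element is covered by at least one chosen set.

24

B2, B4 cover every element at cost 5 + 19 = 24.
Any cover uses at least 2 sets; among all covering selections none totals below 24.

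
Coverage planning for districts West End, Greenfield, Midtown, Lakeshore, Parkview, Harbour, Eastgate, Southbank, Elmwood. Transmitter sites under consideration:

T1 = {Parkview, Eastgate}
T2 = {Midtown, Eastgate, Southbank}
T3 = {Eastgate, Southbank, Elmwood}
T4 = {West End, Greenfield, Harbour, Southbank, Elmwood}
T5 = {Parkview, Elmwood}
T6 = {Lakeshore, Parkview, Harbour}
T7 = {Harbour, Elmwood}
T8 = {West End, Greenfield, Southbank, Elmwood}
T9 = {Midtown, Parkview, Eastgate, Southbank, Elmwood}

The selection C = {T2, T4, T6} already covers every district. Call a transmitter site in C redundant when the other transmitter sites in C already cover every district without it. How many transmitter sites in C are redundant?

0

Drop T2: Midtown, Eastgate uncovered — not redundant.
Drop T4: West End, Greenfield, Elmwood uncovered — not redundant.
Drop T6: Lakeshore, Parkview uncovered — not redundant.
None of the transmitter sites in C is redundant.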